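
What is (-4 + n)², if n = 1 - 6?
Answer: 81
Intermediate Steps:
n = -5
(-4 + n)² = (-4 - 5)² = (-9)² = 81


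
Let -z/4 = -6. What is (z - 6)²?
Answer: 324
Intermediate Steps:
z = 24 (z = -4*(-6) = 24)
(z - 6)² = (24 - 6)² = 18² = 324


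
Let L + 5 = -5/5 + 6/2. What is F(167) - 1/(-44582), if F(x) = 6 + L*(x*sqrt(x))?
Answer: 267493/44582 - 501*sqrt(167) ≈ -6468.3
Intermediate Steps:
L = -3 (L = -5 + (-5/5 + 6/2) = -5 + (-5*1/5 + 6*(1/2)) = -5 + (-1 + 3) = -5 + 2 = -3)
F(x) = 6 - 3*x**(3/2) (F(x) = 6 - 3*x*sqrt(x) = 6 - 3*x**(3/2))
F(167) - 1/(-44582) = (6 - 501*sqrt(167)) - 1/(-44582) = (6 - 501*sqrt(167)) - 1*(-1/44582) = (6 - 501*sqrt(167)) + 1/44582 = 267493/44582 - 501*sqrt(167)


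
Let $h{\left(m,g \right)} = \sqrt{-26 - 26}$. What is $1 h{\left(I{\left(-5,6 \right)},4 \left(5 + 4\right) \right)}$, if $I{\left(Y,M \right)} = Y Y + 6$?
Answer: $2 i \sqrt{13} \approx 7.2111 i$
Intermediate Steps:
$I{\left(Y,M \right)} = 6 + Y^{2}$ ($I{\left(Y,M \right)} = Y^{2} + 6 = 6 + Y^{2}$)
$h{\left(m,g \right)} = 2 i \sqrt{13}$ ($h{\left(m,g \right)} = \sqrt{-52} = 2 i \sqrt{13}$)
$1 h{\left(I{\left(-5,6 \right)},4 \left(5 + 4\right) \right)} = 1 \cdot 2 i \sqrt{13} = 2 i \sqrt{13}$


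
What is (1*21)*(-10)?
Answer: -210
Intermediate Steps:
(1*21)*(-10) = 21*(-10) = -210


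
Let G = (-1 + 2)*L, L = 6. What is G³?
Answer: 216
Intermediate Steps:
G = 6 (G = (-1 + 2)*6 = 1*6 = 6)
G³ = 6³ = 216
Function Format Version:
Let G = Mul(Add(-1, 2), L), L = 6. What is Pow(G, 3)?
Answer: 216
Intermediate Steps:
G = 6 (G = Mul(Add(-1, 2), 6) = Mul(1, 6) = 6)
Pow(G, 3) = Pow(6, 3) = 216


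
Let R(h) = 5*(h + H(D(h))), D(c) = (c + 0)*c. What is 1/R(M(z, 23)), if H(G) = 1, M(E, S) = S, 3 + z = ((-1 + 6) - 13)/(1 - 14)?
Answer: 1/120 ≈ 0.0083333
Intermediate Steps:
z = -31/13 (z = -3 + ((-1 + 6) - 13)/(1 - 14) = -3 + (5 - 13)/(-13) = -3 - 8*(-1/13) = -3 + 8/13 = -31/13 ≈ -2.3846)
D(c) = c**2 (D(c) = c*c = c**2)
R(h) = 5 + 5*h (R(h) = 5*(h + 1) = 5*(1 + h) = 5 + 5*h)
1/R(M(z, 23)) = 1/(5 + 5*23) = 1/(5 + 115) = 1/120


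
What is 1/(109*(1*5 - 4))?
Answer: 1/109 ≈ 0.0091743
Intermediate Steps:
1/(109*(1*5 - 4)) = 1/(109*(5 - 4)) = 1/(109*1) = 1/109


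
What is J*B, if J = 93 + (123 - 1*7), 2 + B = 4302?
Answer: 898700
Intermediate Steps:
B = 4300 (B = -2 + 4302 = 4300)
J = 209 (J = 93 + (123 - 7) = 93 + 116 = 209)
J*B = 209*4300 = 898700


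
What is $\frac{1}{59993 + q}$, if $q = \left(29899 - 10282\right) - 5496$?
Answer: $\frac{1}{74114} \approx 1.3493 \cdot 10^{-5}$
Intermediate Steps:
$q = 14121$ ($q = 19617 - 5496 = 14121$)
$\frac{1}{59993 + q} = \frac{1}{59993 + 14121} = \frac{1}{74114}$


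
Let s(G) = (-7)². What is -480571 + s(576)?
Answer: -480522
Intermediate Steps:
s(G) = 49
-480571 + s(576) = -480571 + 49 = -480522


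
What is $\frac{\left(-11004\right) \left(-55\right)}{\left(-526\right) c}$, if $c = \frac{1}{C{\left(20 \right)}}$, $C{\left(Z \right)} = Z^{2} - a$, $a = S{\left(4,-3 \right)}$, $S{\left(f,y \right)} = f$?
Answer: $- \frac{119833560}{263} \approx -4.5564 \cdot 10^{5}$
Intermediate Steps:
$a = 4$
$C{\left(Z \right)} = -4 + Z^{2}$ ($C{\left(Z \right)} = Z^{2} - 4 = -4 + Z^{2}$)
$c = \frac{1}{396}$ ($c = \frac{1}{-4 + 20^{2}} = \frac{1}{-4 + 400} = \frac{1}{396} \approx 0.0025253$)
$\frac{\left(-11004\right) \left(-55\right)}{\left(-526\right) c} = \frac{\left(-11004\right) \left(-55\right)}{\left(-526\right) \frac{1}{396}} = \frac{605220}{- \frac{263}{198}} = 605220 \left(- \frac{198}{263}\right) = - \frac{119833560}{263}$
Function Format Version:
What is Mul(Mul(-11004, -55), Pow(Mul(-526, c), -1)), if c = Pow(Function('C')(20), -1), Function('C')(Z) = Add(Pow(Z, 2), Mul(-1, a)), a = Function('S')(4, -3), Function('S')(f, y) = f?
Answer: Rational(-119833560, 263) ≈ -4.5564e+5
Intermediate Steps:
a = 4
Function('C')(Z) = Add(-4, Pow(Z, 2)) (Function('C')(Z) = Add(Pow(Z, 2), Mul(-1, 4)) = Add(Pow(Z, 2), -4) = Add(-4, Pow(Z, 2)))
c = Rational(1, 396) (c = Pow(Add(-4, Pow(20, 2)), -1) = Pow(Add(-4, 400), -1) = Pow(396, -1) = Rational(1, 396) ≈ 0.0025253)
Mul(Mul(-11004, -55), Pow(Mul(-526, c), -1)) = Mul(Mul(-11004, -55), Pow(Mul(-526, Rational(1, 396)), -1)) = Mul(605220, Pow(Rational(-263, 198), -1)) = Mul(605220, Rational(-198, 263)) = Rational(-119833560, 263)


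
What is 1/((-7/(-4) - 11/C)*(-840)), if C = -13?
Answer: -13/28350 ≈ -0.00045855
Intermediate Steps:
1/((-7/(-4) - 11/C)*(-840)) = 1/((-7/(-4) - 11/(-13))*(-840)) = 1/((-7*(-1/4) - 11*(-1/13))*(-840)) = 1/((7/4 + 11/13)*(-840)) = 1/((135/52)*(-840)) = 1/(-28350/13) = -13/28350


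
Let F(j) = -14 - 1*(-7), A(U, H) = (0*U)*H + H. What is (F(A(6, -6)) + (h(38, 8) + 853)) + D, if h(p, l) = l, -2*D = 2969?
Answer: -1261/2 ≈ -630.50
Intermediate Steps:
D = -2969/2 (D = -½*2969 = -2969/2 ≈ -1484.5)
A(U, H) = H (A(U, H) = 0*H + H = 0 + H = H)
F(j) = -7 (F(j) = -14 + 7 = -7)
(F(A(6, -6)) + (h(38, 8) + 853)) + D = (-7 + (8 + 853)) - 2969/2 = (-7 + 861) - 2969/2 = 854 - 2969/2 = -1261/2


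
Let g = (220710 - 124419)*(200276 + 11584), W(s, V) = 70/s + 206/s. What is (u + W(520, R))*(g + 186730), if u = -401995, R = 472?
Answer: -106611013107124519/13 ≈ -8.2008e+15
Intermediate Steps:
W(s, V) = 276/s
g = 20400211260 (g = 96291*211860 = 20400211260)
(u + W(520, R))*(g + 186730) = (-401995 + 276/520)*(20400211260 + 186730) = (-401995 + 276*(1/520))*20400397990 = (-401995 + 69/130)*20400397990 = -52259281/130*20400397990 = -106611013107124519/13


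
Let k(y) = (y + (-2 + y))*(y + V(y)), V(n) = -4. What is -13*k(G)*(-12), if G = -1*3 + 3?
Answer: 1248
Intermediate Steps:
G = 0 (G = -3 + 3 = 0)
k(y) = (-4 + y)*(-2 + 2*y) (k(y) = (y + (-2 + y))*(y - 4) = (-2 + 2*y)*(-4 + y) = (-4 + y)*(-2 + 2*y))
-13*k(G)*(-12) = -13*(8 - 10*0 + 2*0²)*(-12) = -13*(8 + 0 + 2*0)*(-12) = -13*(8 + 0 + 0)*(-12) = -13*8*(-12) = -104*(-12) = 1248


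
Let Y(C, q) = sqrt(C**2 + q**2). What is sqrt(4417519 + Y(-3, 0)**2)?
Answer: 2*sqrt(1104382) ≈ 2101.8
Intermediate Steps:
sqrt(4417519 + Y(-3, 0)**2) = sqrt(4417519 + (sqrt((-3)**2 + 0**2))**2) = sqrt(4417519 + (sqrt(9 + 0))**2) = sqrt(4417519 + (sqrt(9))**2) = sqrt(4417519 + 3**2) = sqrt(4417519 + 9) = sqrt(4417528) = 2*sqrt(1104382)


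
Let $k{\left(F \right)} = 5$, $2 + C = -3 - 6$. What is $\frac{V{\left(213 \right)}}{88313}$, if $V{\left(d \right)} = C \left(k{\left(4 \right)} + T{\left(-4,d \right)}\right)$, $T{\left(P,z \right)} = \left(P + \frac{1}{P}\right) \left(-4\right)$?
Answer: $- \frac{242}{88313} \approx -0.0027403$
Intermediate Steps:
$T{\left(P,z \right)} = - 4 P - \frac{4}{P}$
$C = -11$ ($C = -2 - 9 = -11$)
$V{\left(d \right)} = -242$ ($V{\left(d \right)} = - 11 \left(5 - \left(-16 + \frac{4}{-4}\right)\right) = - 11 \left(5 + \left(16 - -1\right)\right) = - 11 \left(5 + \left(16 + 1\right)\right) = - 11 \left(5 + 17\right) = \left(-11\right) 22 = -242$)
$\frac{V{\left(213 \right)}}{88313} = - \frac{242}{88313}$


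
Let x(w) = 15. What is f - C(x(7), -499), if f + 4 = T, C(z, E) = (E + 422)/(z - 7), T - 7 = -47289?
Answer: -378211/8 ≈ -47276.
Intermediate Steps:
T = -47282 (T = 7 - 47289 = -47282)
C(z, E) = (422 + E)/(-7 + z)
f = -47286 (f = -4 - 47282 = -47286)
f - C(x(7), -499) = -47286 - (422 - 499)/(-7 + 15) = -47286 - (-77)/8 = -47286 - 1*(-77/8) = -47286 + 77/8 = -378211/8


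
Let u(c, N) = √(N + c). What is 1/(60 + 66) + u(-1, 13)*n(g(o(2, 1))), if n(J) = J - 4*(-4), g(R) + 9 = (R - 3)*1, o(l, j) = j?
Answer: 1/126 + 10*√3 ≈ 17.328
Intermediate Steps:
g(R) = -12 + R (g(R) = -9 + (R - 3)*1 = -9 + (-3 + R)*1 = -9 + (-3 + R) = -12 + R)
n(J) = 16 + J (n(J) = J + 16 = 16 + J)
1/(60 + 66) + u(-1, 13)*n(g(o(2, 1))) = 1/(60 + 66) + √(13 - 1)*(16 + (-12 + 1)) = 1/126 + √12*(16 - 11) = 1/126 + (2*√3)*5 = 1/126 + 10*√3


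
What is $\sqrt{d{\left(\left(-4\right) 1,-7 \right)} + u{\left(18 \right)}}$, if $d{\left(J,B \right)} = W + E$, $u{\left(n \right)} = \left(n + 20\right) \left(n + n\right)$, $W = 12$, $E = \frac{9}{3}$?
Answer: $\sqrt{1383} \approx 37.189$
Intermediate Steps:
$E = 3$ ($E = 9 \cdot \frac{1}{3} = 3$)
$u{\left(n \right)} = 2 n \left(20 + n\right)$ ($u{\left(n \right)} = \left(20 + n\right) 2 n = 2 n \left(20 + n\right)$)
$d{\left(J,B \right)} = 15$ ($d{\left(J,B \right)} = 12 + 3 = 15$)
$\sqrt{d{\left(\left(-4\right) 1,-7 \right)} + u{\left(18 \right)}} = \sqrt{15 + 2 \cdot 18 \left(20 + 18\right)} = \sqrt{15 + 2 \cdot 18 \cdot 38} = \sqrt{15 + 1368} = \sqrt{1383}$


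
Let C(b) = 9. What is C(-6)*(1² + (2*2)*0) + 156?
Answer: 165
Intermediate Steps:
C(-6)*(1² + (2*2)*0) + 156 = 9*(1² + (2*2)*0) + 156 = 9*(1 + 4*0) + 156 = 9*(1 + 0) + 156 = 9*1 + 156 = 9 + 156 = 165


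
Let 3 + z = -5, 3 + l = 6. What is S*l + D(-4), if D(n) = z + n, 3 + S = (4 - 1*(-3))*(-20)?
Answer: -441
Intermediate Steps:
l = 3 (l = -3 + 6 = 3)
z = -8 (z = -3 - 5 = -8)
S = -143 (S = -3 + (4 - 1*(-3))*(-20) = -3 + (4 + 3)*(-20) = -3 + 7*(-20) = -3 - 140 = -143)
D(n) = -8 + n
S*l + D(-4) = -143*3 + (-8 - 4) = -429 - 12 = -441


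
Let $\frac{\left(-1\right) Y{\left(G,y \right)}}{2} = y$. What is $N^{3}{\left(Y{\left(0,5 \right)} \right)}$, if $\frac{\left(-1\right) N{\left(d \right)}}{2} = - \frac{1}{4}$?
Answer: $\frac{1}{8} \approx 0.125$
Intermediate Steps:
$Y{\left(G,y \right)} = - 2 y$
$N{\left(d \right)} = \frac{1}{2}$ ($N{\left(d \right)} = - 2 \left(- \frac{1}{4}\right) = - 2 \left(\left(-1\right) \frac{1}{4}\right) = \left(-2\right) \left(- \frac{1}{4}\right) = \frac{1}{2}$)
$N^{3}{\left(Y{\left(0,5 \right)} \right)} = \left(\frac{1}{2}\right)^{3} = \frac{1}{8}$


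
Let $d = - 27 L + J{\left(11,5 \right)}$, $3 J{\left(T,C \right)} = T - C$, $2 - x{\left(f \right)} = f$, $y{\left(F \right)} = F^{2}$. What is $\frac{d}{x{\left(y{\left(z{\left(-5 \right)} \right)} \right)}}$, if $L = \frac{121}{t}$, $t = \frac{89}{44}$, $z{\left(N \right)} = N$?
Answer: $\frac{143570}{2047} \approx 70.137$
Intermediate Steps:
$t = \frac{89}{44}$ ($t = 89 \cdot \frac{1}{44} = \frac{89}{44} \approx 2.0227$)
$L = \frac{5324}{89}$ ($L = \frac{121}{\frac{89}{44}} = 121 \cdot \frac{44}{89} = \frac{5324}{89} \approx 59.82$)
$x{\left(f \right)} = 2 - f$
$J{\left(T,C \right)} = - \frac{C}{3} + \frac{T}{3}$ ($J{\left(T,C \right)} = \frac{T - C}{3} = - \frac{C}{3} + \frac{T}{3}$)
$d = - \frac{143570}{89}$ ($d = \left(-27\right) \frac{5324}{89} + \left(\left(- \frac{1}{3}\right) 5 + \frac{1}{3} \cdot 11\right) = - \frac{143748}{89} + \left(- \frac{5}{3} + \frac{11}{3}\right) = - \frac{143748}{89} + 2 = - \frac{143570}{89} \approx -1613.1$)
$\frac{d}{x{\left(y{\left(z{\left(-5 \right)} \right)} \right)}} = - \frac{143570}{89 \left(2 - \left(-5\right)^{2}\right)} = - \frac{143570}{89 \left(2 - 25\right)} = - \frac{143570}{89 \left(-23\right)} = \left(- \frac{143570}{89}\right) \left(- \frac{1}{23}\right) = \frac{143570}{2047}$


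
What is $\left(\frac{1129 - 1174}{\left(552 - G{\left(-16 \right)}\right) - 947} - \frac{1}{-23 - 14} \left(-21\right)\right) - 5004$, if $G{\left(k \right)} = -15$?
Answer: $- \frac{14072511}{2812} \approx -5004.4$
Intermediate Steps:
$\left(\frac{1129 - 1174}{\left(552 - G{\left(-16 \right)}\right) - 947} - \frac{1}{-23 - 14} \left(-21\right)\right) - 5004 = \left(\frac{1129 - 1174}{\left(552 - -15\right) - 947} - \frac{1}{-23 - 14} \left(-21\right)\right) - 5004 = \left(- \frac{45}{\left(552 + 15\right) - 947} - \frac{1}{-37} \left(-21\right)\right) - 5004 = \left(- \frac{45}{567 - 947} - \left(- \frac{1}{37}\right) \left(-21\right)\right) - 5004 = \left(- \frac{45}{-380} - \frac{21}{37}\right) - 5004 = \left(\left(-45\right) \left(- \frac{1}{380}\right) - \frac{21}{37}\right) - 5004 = \left(\frac{9}{76} - \frac{21}{37}\right) - 5004 = - \frac{1263}{2812} - 5004 = - \frac{14072511}{2812}$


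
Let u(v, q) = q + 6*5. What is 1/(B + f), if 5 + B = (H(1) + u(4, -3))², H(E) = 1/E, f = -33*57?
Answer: -1/1102 ≈ -0.00090744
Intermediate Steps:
f = -1881
u(v, q) = 30 + q (u(v, q) = q + 30 = 30 + q)
B = 779 (B = -5 + (1/1 + (30 - 3))² = -5 + (1 + 27)² = -5 + 28² = -5 + 784 = 779)
1/(B + f) = 1/(779 - 1881) = 1/(-1102) = -1/1102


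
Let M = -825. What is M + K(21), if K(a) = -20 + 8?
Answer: -837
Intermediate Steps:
K(a) = -12
M + K(21) = -825 - 12 = -837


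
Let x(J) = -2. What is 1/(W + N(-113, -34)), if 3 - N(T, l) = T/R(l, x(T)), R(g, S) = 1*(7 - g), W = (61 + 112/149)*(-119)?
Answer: -6109/44856515 ≈ -0.00013619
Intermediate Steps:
W = -1094919/149 (W = (61 + 112*(1/149))*(-119) = (61 + 112/149)*(-119) = (9201/149)*(-119) = -1094919/149 ≈ -7348.5)
R(g, S) = 7 - g
N(T, l) = 3 - T/(7 - l)
1/(W + N(-113, -34)) = 1/(-1094919/149 + (-21 - 113 + 3*(-34))/(-7 - 34)) = 1/(-1094919/149 + (-21 - 113 - 102)/(-41)) = 1/(-1094919/149 - 1/41*(-236)) = 1/(-1094919/149 + 236/41) = 1/(-44856515/6109) = -6109/44856515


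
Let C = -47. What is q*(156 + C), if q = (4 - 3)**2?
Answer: 109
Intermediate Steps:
q = 1 (q = 1**2 = 1)
q*(156 + C) = 1*(156 - 47) = 1*109 = 109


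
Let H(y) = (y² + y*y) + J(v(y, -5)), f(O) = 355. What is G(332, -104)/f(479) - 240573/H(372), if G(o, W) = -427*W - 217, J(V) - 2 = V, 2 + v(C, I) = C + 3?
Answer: 4053940966/32795255 ≈ 123.61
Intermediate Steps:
v(C, I) = 1 + C (v(C, I) = -2 + (C + 3) = -2 + (3 + C) = 1 + C)
J(V) = 2 + V
G(o, W) = -217 - 427*W
H(y) = 3 + y + 2*y² (H(y) = (y² + y*y) + (2 + (1 + y)) = (y² + y²) + (3 + y) = 2*y² + (3 + y) = 3 + y + 2*y²)
G(332, -104)/f(479) - 240573/H(372) = (-217 - 427*(-104))/355 - 240573/(3 + 372 + 2*372²) = (-217 + 44408)*(1/355) - 240573/(3 + 372 + 2*138384) = 44191*(1/355) - 240573/(3 + 372 + 276768) = 44191/355 - 240573/277143 = 44191/355 - 240573*1/277143 = 44191/355 - 80191/92381 = 4053940966/32795255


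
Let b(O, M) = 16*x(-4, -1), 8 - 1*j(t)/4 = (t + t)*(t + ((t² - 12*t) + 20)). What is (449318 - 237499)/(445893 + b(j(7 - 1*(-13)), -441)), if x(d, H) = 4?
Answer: 211819/445957 ≈ 0.47498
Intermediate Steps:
j(t) = 32 - 8*t*(20 + t² - 11*t) (j(t) = 32 - 4*(t + t)*(t + ((t² - 12*t) + 20)) = 32 - 4*2*t*(t + (20 + t² - 12*t)) = 32 - 4*2*t*(20 + t² - 11*t) = 32 - 8*t*(20 + t² - 11*t))
b(O, M) = 64 (b(O, M) = 16*4 = 64)
(449318 - 237499)/(445893 + b(j(7 - 1*(-13)), -441)) = (449318 - 237499)/(445893 + 64) = 211819/445957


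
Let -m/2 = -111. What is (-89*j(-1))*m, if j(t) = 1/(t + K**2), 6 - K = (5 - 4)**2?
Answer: -3293/4 ≈ -823.25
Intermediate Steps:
m = 222 (m = -2*(-111) = 222)
K = 5 (K = 6 - (5 - 4)**2 = 6 - 1*1**2 = 6 - 1*1 = 6 - 1 = 5)
j(t) = 1/(25 + t) (j(t) = 1/(t + 5**2) = 1/(t + 25) = 1/(25 + t))
(-89*j(-1))*m = -89/(25 - 1)*222 = -89/24*222 = -3293/4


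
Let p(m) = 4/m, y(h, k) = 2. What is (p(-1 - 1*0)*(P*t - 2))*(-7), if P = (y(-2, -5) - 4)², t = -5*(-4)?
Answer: 2184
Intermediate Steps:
t = 20
P = 4 (P = (2 - 4)² = (-2)² = 4)
(p(-1 - 1*0)*(P*t - 2))*(-7) = ((4/(-1 - 1*0))*(4*20 - 2))*(-7) = ((4/(-1 + 0))*(80 - 2))*(-7) = ((4/(-1))*78)*(-7) = ((4*(-1))*78)*(-7) = -4*78*(-7) = -312*(-7) = 2184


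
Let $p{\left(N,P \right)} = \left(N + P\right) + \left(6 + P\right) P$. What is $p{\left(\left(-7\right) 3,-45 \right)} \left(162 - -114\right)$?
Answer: $466164$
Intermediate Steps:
$p{\left(N,P \right)} = N + P + P \left(6 + P\right)$ ($p{\left(N,P \right)} = \left(N + P\right) + P \left(6 + P\right) = N + P + P \left(6 + P\right)$)
$p{\left(\left(-7\right) 3,-45 \right)} \left(162 - -114\right) = \left(\left(-7\right) 3 + \left(-45\right)^{2} + 7 \left(-45\right)\right) \left(162 - -114\right) = \left(-21 + 2025 - 315\right) \left(162 + 114\right) = 1689 \cdot 276 = 466164$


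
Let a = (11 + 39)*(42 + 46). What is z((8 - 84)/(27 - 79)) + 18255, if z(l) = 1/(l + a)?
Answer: 1044532858/57219 ≈ 18255.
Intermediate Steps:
a = 4400 (a = 50*88 = 4400)
z(l) = 1/(4400 + l) (z(l) = 1/(l + 4400) = 1/(4400 + l))
z((8 - 84)/(27 - 79)) + 18255 = 1/(4400 + (8 - 84)/(27 - 79)) + 18255 = 1/(4400 - 76/(-52)) + 18255 = 1/(4400 - 76*(-1/52)) + 18255 = 1/(4400 + 19/13) + 18255 = 1/(57219/13) + 18255 = 13/57219 + 18255 = 1044532858/57219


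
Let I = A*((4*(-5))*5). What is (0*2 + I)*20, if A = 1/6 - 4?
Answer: 23000/3 ≈ 7666.7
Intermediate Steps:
A = -23/6 (A = (⅙)*1 - 4 = ⅙ - 4 = -23/6 ≈ -3.8333)
I = 1150/3 (I = -23*4*(-5)*5/6 = -(-230)*5/3 = -23/6*(-100) = 1150/3 ≈ 383.33)
(0*2 + I)*20 = (0*2 + 1150/3)*20 = (0 + 1150/3)*20 = (1150/3)*20 = 23000/3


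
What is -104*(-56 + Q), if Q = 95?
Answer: -4056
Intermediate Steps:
-104*(-56 + Q) = -104*(-56 + 95) = -104*39 = -4056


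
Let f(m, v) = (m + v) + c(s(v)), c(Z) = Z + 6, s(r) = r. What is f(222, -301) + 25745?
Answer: 25371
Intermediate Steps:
c(Z) = 6 + Z
f(m, v) = 6 + m + 2*v (f(m, v) = (m + v) + (6 + v) = 6 + m + 2*v)
f(222, -301) + 25745 = (6 + 222 + 2*(-301)) + 25745 = (6 + 222 - 602) + 25745 = -374 + 25745 = 25371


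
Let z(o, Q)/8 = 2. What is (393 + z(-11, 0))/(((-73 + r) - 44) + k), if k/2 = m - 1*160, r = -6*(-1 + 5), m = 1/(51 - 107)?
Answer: -11452/12909 ≈ -0.88713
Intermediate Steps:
z(o, Q) = 16 (z(o, Q) = 8*2 = 16)
m = -1/56 (m = 1/(-56) = -1/56 ≈ -0.017857)
r = -24 (r = -6*4 = -24)
k = -8961/28 (k = 2*(-1/56 - 1*160) = 2*(-1/56 - 160) = 2*(-8961/56) = -8961/28 ≈ -320.04)
(393 + z(-11, 0))/(((-73 + r) - 44) + k) = (393 + 16)/(((-73 - 24) - 44) - 8961/28) = 409/((-97 - 44) - 8961/28) = 409/(-141 - 8961/28) = 409/(-12909/28) = 409*(-28/12909) = -11452/12909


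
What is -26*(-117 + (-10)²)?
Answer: 442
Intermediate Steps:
-26*(-117 + (-10)²) = -26*(-117 + 100) = -26*(-17) = 442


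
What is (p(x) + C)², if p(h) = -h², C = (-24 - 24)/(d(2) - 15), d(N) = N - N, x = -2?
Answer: 16/25 ≈ 0.64000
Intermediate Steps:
d(N) = 0
C = 16/5 (C = (-24 - 24)/(0 - 15) = -48/(-15) = -48*(-1/15) = 16/5 ≈ 3.2000)
(p(x) + C)² = (-1*(-2)² + 16/5)² = (-1*4 + 16/5)² = (-4 + 16/5)² = (-⅘)² = 16/25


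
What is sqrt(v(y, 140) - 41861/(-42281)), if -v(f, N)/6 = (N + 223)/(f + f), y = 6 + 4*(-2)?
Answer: sqrt(3900653188822)/84562 ≈ 23.356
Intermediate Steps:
y = -2 (y = 6 - 8 = -2)
v(f, N) = -3*(223 + N)/f (v(f, N) = -6*(N + 223)/(f + f) = -6*(223 + N)/(2*f) = -6*(223 + N)*1/(2*f) = -3*(223 + N)/f)
sqrt(v(y, 140) - 41861/(-42281)) = sqrt(3*(-223 - 1*140)/(-2) - 41861/(-42281)) = sqrt(3*(-1/2)*(-223 - 140) - 41861*(-1/42281)) = sqrt(3*(-1/2)*(-363) + 41861/42281) = sqrt(1089/2 + 41861/42281) = sqrt(46127731/84562) = sqrt(3900653188822)/84562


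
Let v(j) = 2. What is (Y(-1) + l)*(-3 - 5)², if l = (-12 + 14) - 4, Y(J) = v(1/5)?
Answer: 0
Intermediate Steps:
Y(J) = 2
l = -2 (l = 2 - 4 = -2)
(Y(-1) + l)*(-3 - 5)² = (2 - 2)*(-3 - 5)² = 0*(-8)² = 0*64 = 0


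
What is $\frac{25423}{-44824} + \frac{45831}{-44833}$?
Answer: $- \frac{3194118103}{2009594392} \approx -1.5894$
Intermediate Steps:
$\frac{25423}{-44824} + \frac{45831}{-44833} = 25423 \left(- \frac{1}{44824}\right) + 45831 \left(- \frac{1}{44833}\right) = - \frac{25423}{44824} - \frac{45831}{44833} = - \frac{3194118103}{2009594392}$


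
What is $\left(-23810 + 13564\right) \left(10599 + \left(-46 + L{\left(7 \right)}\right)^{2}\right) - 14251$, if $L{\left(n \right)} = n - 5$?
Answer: $-128447861$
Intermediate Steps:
$L{\left(n \right)} = -5 + n$
$\left(-23810 + 13564\right) \left(10599 + \left(-46 + L{\left(7 \right)}\right)^{2}\right) - 14251 = \left(-23810 + 13564\right) \left(10599 + \left(-46 + \left(-5 + 7\right)\right)^{2}\right) - 14251 = - 10246 \left(10599 + \left(-46 + 2\right)^{2}\right) - 14251 = - 10246 \left(10599 + \left(-44\right)^{2}\right) - 14251 = - 10246 \left(10599 + 1936\right) - 14251 = \left(-10246\right) 12535 - 14251 = -128433610 - 14251 = -128447861$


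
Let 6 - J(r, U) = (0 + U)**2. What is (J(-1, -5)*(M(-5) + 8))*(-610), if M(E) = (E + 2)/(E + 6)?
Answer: 57950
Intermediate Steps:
J(r, U) = 6 - U**2 (J(r, U) = 6 - (0 + U)**2 = 6 - U**2)
M(E) = (2 + E)/(6 + E)
(J(-1, -5)*(M(-5) + 8))*(-610) = ((6 - 1*(-5)**2)*((2 - 5)/(6 - 5) + 8))*(-610) = ((6 - 1*25)*(-3/1 + 8))*(-610) = ((6 - 25)*(1*(-3) + 8))*(-610) = -19*(-3 + 8)*(-610) = -19*5*(-610) = -95*(-610) = 57950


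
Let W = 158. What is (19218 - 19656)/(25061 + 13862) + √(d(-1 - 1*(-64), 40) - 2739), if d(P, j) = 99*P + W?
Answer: -438/38923 + 2*√914 ≈ 60.454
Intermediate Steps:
d(P, j) = 158 + 99*P (d(P, j) = 99*P + 158 = 158 + 99*P)
(19218 - 19656)/(25061 + 13862) + √(d(-1 - 1*(-64), 40) - 2739) = (19218 - 19656)/(25061 + 13862) + √((158 + 99*(-1 - 1*(-64))) - 2739) = -438/38923 + √((158 + 99*(-1 + 64)) - 2739) = -438*1/38923 + √((158 + 99*63) - 2739) = -438/38923 + √((158 + 6237) - 2739) = -438/38923 + √(6395 - 2739) = -438/38923 + √3656 = -438/38923 + 2*√914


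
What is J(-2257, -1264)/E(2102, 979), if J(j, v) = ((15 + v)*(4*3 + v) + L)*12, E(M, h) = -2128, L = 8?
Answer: -1172817/133 ≈ -8818.2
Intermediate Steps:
J(j, v) = 96 + 12*(12 + v)*(15 + v) (J(j, v) = ((15 + v)*(4*3 + v) + 8)*12 = ((15 + v)*(12 + v) + 8)*12 = ((12 + v)*(15 + v) + 8)*12 = (8 + (12 + v)*(15 + v))*12 = 96 + 12*(12 + v)*(15 + v))
J(-2257, -1264)/E(2102, 979) = (2256 + 12*(-1264)² + 324*(-1264))/(-2128) = (2256 + 12*1597696 - 409536)*(-1/2128) = (2256 + 19172352 - 409536)*(-1/2128) = 18765072*(-1/2128) = -1172817/133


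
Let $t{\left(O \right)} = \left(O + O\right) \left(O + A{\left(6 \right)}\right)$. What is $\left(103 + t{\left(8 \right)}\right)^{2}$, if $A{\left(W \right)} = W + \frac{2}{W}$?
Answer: $\frac{994009}{9} \approx 1.1045 \cdot 10^{5}$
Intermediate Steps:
$t{\left(O \right)} = 2 O \left(\frac{19}{3} + O\right)$ ($t{\left(O \right)} = \left(O + O\right) \left(O + \left(6 + \frac{2}{6}\right)\right) = 2 O \left(O + \left(6 + 2 \cdot \frac{1}{6}\right)\right) = 2 O \left(O + \left(6 + \frac{1}{3}\right)\right) = 2 O \left(O + \frac{19}{3}\right) = 2 O \left(\frac{19}{3} + O\right)$)
$\left(103 + t{\left(8 \right)}\right)^{2} = \left(103 + \frac{2}{3} \cdot 8 \left(19 + 3 \cdot 8\right)\right)^{2} = \left(103 + \frac{2}{3} \cdot 8 \left(19 + 24\right)\right)^{2} = \left(103 + \frac{2}{3} \cdot 8 \cdot 43\right)^{2} = \left(103 + \frac{688}{3}\right)^{2} = \left(\frac{997}{3}\right)^{2} = \frac{994009}{9}$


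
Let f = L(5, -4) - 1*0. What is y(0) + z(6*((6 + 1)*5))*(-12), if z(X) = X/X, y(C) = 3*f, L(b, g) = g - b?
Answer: -39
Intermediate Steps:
f = -9 (f = (-4 - 1*5) - 1*0 = (-4 - 5) + 0 = -9 + 0 = -9)
y(C) = -27 (y(C) = 3*(-9) = -27)
z(X) = 1
y(0) + z(6*((6 + 1)*5))*(-12) = -27 + 1*(-12) = -27 - 12 = -39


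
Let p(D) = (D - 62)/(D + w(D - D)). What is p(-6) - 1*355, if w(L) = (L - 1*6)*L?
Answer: -1031/3 ≈ -343.67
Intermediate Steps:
w(L) = L*(-6 + L) (w(L) = (L - 6)*L = (-6 + L)*L = L*(-6 + L))
p(D) = (-62 + D)/D (p(D) = (D - 62)/(D + (D - D)*(-6 + (D - D))) = (-62 + D)/(D + 0*(-6 + 0)) = (-62 + D)/(D + 0*(-6)) = (-62 + D)/(D + 0) = (-62 + D)/D)
p(-6) - 1*355 = (-62 - 6)/(-6) - 1*355 = -1/6*(-68) - 355 = 34/3 - 355 = -1031/3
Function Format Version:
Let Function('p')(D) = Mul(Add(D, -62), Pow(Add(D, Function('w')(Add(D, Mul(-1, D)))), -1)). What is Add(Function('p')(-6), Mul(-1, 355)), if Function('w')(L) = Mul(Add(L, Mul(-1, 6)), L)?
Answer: Rational(-1031, 3) ≈ -343.67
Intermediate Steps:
Function('w')(L) = Mul(L, Add(-6, L)) (Function('w')(L) = Mul(Add(L, -6), L) = Mul(Add(-6, L), L) = Mul(L, Add(-6, L)))
Function('p')(D) = Mul(Pow(D, -1), Add(-62, D)) (Function('p')(D) = Mul(Add(D, -62), Pow(Add(D, Mul(Add(D, Mul(-1, D)), Add(-6, Add(D, Mul(-1, D))))), -1)) = Mul(Add(-62, D), Pow(Add(D, Mul(0, Add(-6, 0))), -1)) = Mul(Add(-62, D), Pow(Add(D, Mul(0, -6)), -1)) = Mul(Add(-62, D), Pow(Add(D, 0), -1)) = Mul(Add(-62, D), Pow(D, -1)) = Mul(Pow(D, -1), Add(-62, D)))
Add(Function('p')(-6), Mul(-1, 355)) = Add(Mul(Pow(-6, -1), Add(-62, -6)), Mul(-1, 355)) = Add(Mul(Rational(-1, 6), -68), -355) = Add(Rational(34, 3), -355) = Rational(-1031, 3)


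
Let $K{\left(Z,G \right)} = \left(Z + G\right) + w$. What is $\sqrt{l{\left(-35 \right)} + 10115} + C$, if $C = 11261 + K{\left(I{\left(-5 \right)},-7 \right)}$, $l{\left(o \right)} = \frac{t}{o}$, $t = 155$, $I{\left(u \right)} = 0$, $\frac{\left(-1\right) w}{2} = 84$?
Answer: $11086 + \frac{\sqrt{495418}}{7} \approx 11187.0$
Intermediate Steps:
$w = -168$ ($w = \left(-2\right) 84 = -168$)
$K{\left(Z,G \right)} = -168 + G + Z$ ($K{\left(Z,G \right)} = \left(Z + G\right) - 168 = \left(G + Z\right) - 168 = -168 + G + Z$)
$l{\left(o \right)} = \frac{155}{o}$
$C = 11086$ ($C = 11261 - 175 = 11086$)
$\sqrt{l{\left(-35 \right)} + 10115} + C = \sqrt{\frac{155}{-35} + 10115} + 11086 = \sqrt{155 \left(- \frac{1}{35}\right) + 10115} + 11086 = \sqrt{- \frac{31}{7} + 10115} + 11086 = \sqrt{\frac{70774}{7}} + 11086 = \frac{\sqrt{495418}}{7} + 11086 = 11086 + \frac{\sqrt{495418}}{7}$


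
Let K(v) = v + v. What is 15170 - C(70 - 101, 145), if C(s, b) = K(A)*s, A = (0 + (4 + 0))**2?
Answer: 16162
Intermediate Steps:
A = 16 (A = (0 + 4)**2 = 4**2 = 16)
K(v) = 2*v
C(s, b) = 32*s (C(s, b) = (2*16)*s = 32*s)
15170 - C(70 - 101, 145) = 15170 - 32*(70 - 101) = 15170 - 32*(-31) = 15170 - 1*(-992) = 15170 + 992 = 16162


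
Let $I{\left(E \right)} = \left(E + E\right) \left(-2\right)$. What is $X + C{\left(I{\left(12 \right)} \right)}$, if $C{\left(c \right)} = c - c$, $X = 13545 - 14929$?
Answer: $-1384$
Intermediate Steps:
$I{\left(E \right)} = - 4 E$ ($I{\left(E \right)} = 2 E \left(-2\right) = - 4 E$)
$X = -1384$ ($X = 13545 - 14929 = -1384$)
$C{\left(c \right)} = 0$
$X + C{\left(I{\left(12 \right)} \right)} = -1384 + 0 = -1384$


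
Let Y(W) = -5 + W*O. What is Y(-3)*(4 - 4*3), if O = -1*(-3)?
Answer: 112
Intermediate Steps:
O = 3
Y(W) = -5 + 3*W (Y(W) = -5 + W*3 = -5 + 3*W)
Y(-3)*(4 - 4*3) = (-5 + 3*(-3))*(4 - 4*3) = (-5 - 9)*(4 - 12) = -14*(-8) = 112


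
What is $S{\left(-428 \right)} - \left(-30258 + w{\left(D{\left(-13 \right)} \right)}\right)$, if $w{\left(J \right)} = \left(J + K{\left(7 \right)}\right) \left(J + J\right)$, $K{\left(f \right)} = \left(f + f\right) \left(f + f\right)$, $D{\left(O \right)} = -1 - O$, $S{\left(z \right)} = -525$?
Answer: $24741$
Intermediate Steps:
$K{\left(f \right)} = 4 f^{2}$ ($K{\left(f \right)} = 2 f 2 f = 4 f^{2}$)
$w{\left(J \right)} = 2 J \left(196 + J\right)$ ($w{\left(J \right)} = \left(J + 4 \cdot 7^{2}\right) \left(J + J\right) = \left(J + 4 \cdot 49\right) 2 J = \left(J + 196\right) 2 J = \left(196 + J\right) 2 J = 2 J \left(196 + J\right)$)
$S{\left(-428 \right)} - \left(-30258 + w{\left(D{\left(-13 \right)} \right)}\right) = -525 - \left(-30258 + 2 \left(-1 - -13\right) \left(196 - -12\right)\right) = -525 - \left(-30258 + 2 \left(-1 + 13\right) \left(196 + \left(-1 + 13\right)\right)\right) = -525 - \left(-30258 + 2 \cdot 12 \left(196 + 12\right)\right) = -525 - \left(-30258 + 2 \cdot 12 \cdot 208\right) = -525 - \left(-30258 + 4992\right) = -525 - -25266 = -525 + 25266 = 24741$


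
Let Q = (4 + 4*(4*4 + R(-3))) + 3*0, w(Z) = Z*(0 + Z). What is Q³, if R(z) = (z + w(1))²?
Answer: 592704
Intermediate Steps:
w(Z) = Z² (w(Z) = Z*Z = Z²)
R(z) = (1 + z)² (R(z) = (z + 1²)² = (z + 1)² = (1 + z)²)
Q = 84 (Q = (4 + 4*(4*4 + (1 - 3)²)) + 3*0 = (4 + 4*(16 + (-2)²)) + 0 = (4 + 4*(16 + 4)) + 0 = (4 + 4*20) + 0 = (4 + 80) + 0 = 84 + 0 = 84)
Q³ = 84³ = 592704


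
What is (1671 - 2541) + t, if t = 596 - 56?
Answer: -330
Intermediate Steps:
t = 540
(1671 - 2541) + t = (1671 - 2541) + 540 = -870 + 540 = -330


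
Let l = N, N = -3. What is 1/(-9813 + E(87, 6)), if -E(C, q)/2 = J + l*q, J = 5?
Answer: -1/9787 ≈ -0.00010218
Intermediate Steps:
l = -3
E(C, q) = -10 + 6*q (E(C, q) = -2*(5 - 3*q) = -10 + 6*q)
1/(-9813 + E(87, 6)) = 1/(-9813 + (-10 + 6*6)) = 1/(-9813 + (-10 + 36)) = 1/(-9813 + 26) = 1/(-9787) = -1/9787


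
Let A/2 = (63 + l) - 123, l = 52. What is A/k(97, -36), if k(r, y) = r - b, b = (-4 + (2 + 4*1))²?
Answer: -16/93 ≈ -0.17204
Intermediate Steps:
b = 4 (b = (-4 + (2 + 4))² = (-4 + 6)² = 2² = 4)
A = -16 (A = 2*((63 + 52) - 123) = 2*(115 - 123) = 2*(-8) = -16)
k(r, y) = -4 + r (k(r, y) = r - 1*4 = r - 4 = -4 + r)
A/k(97, -36) = -16/(-4 + 97) = -16/93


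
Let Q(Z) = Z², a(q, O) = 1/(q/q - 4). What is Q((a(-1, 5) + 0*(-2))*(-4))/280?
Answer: 2/315 ≈ 0.0063492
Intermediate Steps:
a(q, O) = -⅓ (a(q, O) = 1/(1 - 4) = 1/(-3) = -⅓)
Q((a(-1, 5) + 0*(-2))*(-4))/280 = ((-⅓ + 0*(-2))*(-4))²/280 = ((-⅓ + 0)*(-4))²*(1/280) = (-⅓*(-4))²*(1/280) = (4/3)²*(1/280) = (16/9)*(1/280) = 2/315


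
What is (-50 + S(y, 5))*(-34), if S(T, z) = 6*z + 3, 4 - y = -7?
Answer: 578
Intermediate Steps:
y = 11 (y = 4 - 1*(-7) = 4 + 7 = 11)
S(T, z) = 3 + 6*z
(-50 + S(y, 5))*(-34) = (-50 + (3 + 6*5))*(-34) = (-50 + (3 + 30))*(-34) = (-50 + 33)*(-34) = -17*(-34) = 578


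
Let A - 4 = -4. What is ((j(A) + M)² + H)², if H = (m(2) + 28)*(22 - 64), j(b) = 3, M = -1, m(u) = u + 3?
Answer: 1909924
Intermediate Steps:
A = 0 (A = 4 - 4 = 0)
m(u) = 3 + u
H = -1386 (H = ((3 + 2) + 28)*(22 - 64) = (5 + 28)*(-42) = 33*(-42) = -1386)
((j(A) + M)² + H)² = ((3 - 1)² - 1386)² = (2² - 1386)² = (4 - 1386)² = (-1382)² = 1909924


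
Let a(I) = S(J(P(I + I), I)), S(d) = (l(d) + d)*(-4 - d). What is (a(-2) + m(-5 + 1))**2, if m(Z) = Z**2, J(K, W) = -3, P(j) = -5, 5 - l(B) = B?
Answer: 121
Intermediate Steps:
l(B) = 5 - B
S(d) = -20 - 5*d (S(d) = ((5 - d) + d)*(-4 - d) = 5*(-4 - d) = -20 - 5*d)
a(I) = -5 (a(I) = -20 - 5*(-3) = -20 + 15 = -5)
(a(-2) + m(-5 + 1))**2 = (-5 + (-5 + 1)**2)**2 = (-5 + (-4)**2)**2 = (-5 + 16)**2 = 11**2 = 121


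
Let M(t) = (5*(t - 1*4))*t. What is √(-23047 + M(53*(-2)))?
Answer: 3*√3917 ≈ 187.76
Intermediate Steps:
M(t) = t*(-20 + 5*t) (M(t) = (5*(t - 4))*t = (5*(-4 + t))*t = (-20 + 5*t)*t = t*(-20 + 5*t))
√(-23047 + M(53*(-2))) = √(-23047 + 5*(53*(-2))*(-4 + 53*(-2))) = √(-23047 + 5*(-106)*(-4 - 106)) = √(-23047 + 5*(-106)*(-110)) = √(-23047 + 58300) = √35253 = 3*√3917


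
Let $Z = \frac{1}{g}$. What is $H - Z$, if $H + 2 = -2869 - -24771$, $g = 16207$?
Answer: $\frac{354933299}{16207} \approx 21900.0$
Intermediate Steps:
$H = 21900$ ($H = -2 - -21902 = -2 + \left(-2869 + 24771\right) = -2 + 21902 = 21900$)
$Z = \frac{1}{16207} \approx 6.1702 \cdot 10^{-5}$
$H - Z = 21900 - \frac{1}{16207} = \frac{354933299}{16207}$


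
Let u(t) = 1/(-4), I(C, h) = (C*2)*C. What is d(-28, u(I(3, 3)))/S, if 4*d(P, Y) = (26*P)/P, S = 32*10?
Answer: 13/640 ≈ 0.020312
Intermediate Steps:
I(C, h) = 2*C² (I(C, h) = (2*C)*C = 2*C²)
S = 320
u(t) = -¼
d(P, Y) = 13/2 (d(P, Y) = ((26*P)/P)/4 = (¼)*26 = 13/2)
d(-28, u(I(3, 3)))/S = (13/2)/320 = (13/2)*(1/320) = 13/640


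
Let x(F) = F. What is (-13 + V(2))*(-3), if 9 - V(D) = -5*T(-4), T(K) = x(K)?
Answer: 72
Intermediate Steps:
T(K) = K
V(D) = -11 (V(D) = 9 - (-5)*(-4) = 9 - 1*20 = 9 - 20 = -11)
(-13 + V(2))*(-3) = (-13 - 11)*(-3) = -24*(-3) = 72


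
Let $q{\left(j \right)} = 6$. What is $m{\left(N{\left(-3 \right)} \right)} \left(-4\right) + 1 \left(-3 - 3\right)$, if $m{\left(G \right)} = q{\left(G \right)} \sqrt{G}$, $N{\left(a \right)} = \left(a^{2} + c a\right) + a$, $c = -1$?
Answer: $-78$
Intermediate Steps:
$N{\left(a \right)} = a^{2}$ ($N{\left(a \right)} = \left(a^{2} - a\right) + a = a^{2}$)
$m{\left(G \right)} = 6 \sqrt{G}$
$m{\left(N{\left(-3 \right)} \right)} \left(-4\right) + 1 \left(-3 - 3\right) = 6 \sqrt{\left(-3\right)^{2}} \left(-4\right) + 1 \left(-3 - 3\right) = 6 \sqrt{9} \left(-4\right) + 1 \left(-6\right) = 6 \cdot 3 \left(-4\right) - 6 = 18 \left(-4\right) - 6 = -72 - 6 = -78$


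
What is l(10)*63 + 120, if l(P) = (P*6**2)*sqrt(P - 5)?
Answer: 120 + 22680*sqrt(5) ≈ 50834.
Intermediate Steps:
l(P) = 36*P*sqrt(-5 + P) (l(P) = (P*36)*sqrt(-5 + P) = (36*P)*sqrt(-5 + P) = 36*P*sqrt(-5 + P))
l(10)*63 + 120 = (36*10*sqrt(-5 + 10))*63 + 120 = (36*10*sqrt(5))*63 + 120 = (360*sqrt(5))*63 + 120 = 22680*sqrt(5) + 120 = 120 + 22680*sqrt(5)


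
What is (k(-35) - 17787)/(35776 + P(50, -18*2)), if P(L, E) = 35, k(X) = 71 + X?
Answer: -5917/11937 ≈ -0.49569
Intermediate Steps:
(k(-35) - 17787)/(35776 + P(50, -18*2)) = ((71 - 35) - 17787)/(35776 + 35) = (36 - 17787)/35811 = -17751*1/35811 = -5917/11937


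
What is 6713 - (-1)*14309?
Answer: 21022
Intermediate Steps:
6713 - (-1)*14309 = 6713 - 1*(-14309) = 6713 + 14309 = 21022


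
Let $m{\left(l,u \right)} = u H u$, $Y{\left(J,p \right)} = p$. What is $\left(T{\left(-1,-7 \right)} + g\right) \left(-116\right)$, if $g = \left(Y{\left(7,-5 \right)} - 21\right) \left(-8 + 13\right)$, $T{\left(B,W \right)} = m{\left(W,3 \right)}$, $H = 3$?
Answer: $11948$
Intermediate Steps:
$m{\left(l,u \right)} = 3 u^{2}$ ($m{\left(l,u \right)} = u 3 u = 3 u u = 3 u^{2}$)
$T{\left(B,W \right)} = 27$ ($T{\left(B,W \right)} = 3 \cdot 3^{2} = 3 \cdot 9 = 27$)
$g = -130$ ($g = \left(-5 - 21\right) \left(-8 + 13\right) = \left(-26\right) 5 = -130$)
$\left(T{\left(-1,-7 \right)} + g\right) \left(-116\right) = \left(27 - 130\right) \left(-116\right) = \left(-103\right) \left(-116\right) = 11948$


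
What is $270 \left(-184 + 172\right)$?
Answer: $-3240$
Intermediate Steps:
$270 \left(-184 + 172\right) = 270 \left(-12\right) = -3240$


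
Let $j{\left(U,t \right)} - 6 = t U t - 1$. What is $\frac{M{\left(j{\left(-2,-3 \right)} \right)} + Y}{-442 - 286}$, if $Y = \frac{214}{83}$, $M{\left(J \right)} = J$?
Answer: $\frac{865}{60424} \approx 0.014316$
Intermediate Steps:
$j{\left(U,t \right)} = 5 + U t^{2}$ ($j{\left(U,t \right)} = 6 + \left(t U t - 1\right) = 6 + \left(U t t - 1\right) = 6 + \left(U t^{2} - 1\right) = 6 + \left(-1 + U t^{2}\right) = 5 + U t^{2}$)
$Y = \frac{214}{83}$ ($Y = 214 \cdot \frac{1}{83} = \frac{214}{83} \approx 2.5783$)
$\frac{M{\left(j{\left(-2,-3 \right)} \right)} + Y}{-442 - 286} = \frac{\left(5 - 2 \left(-3\right)^{2}\right) + \frac{214}{83}}{-442 - 286} = \frac{\left(5 - 18\right) + \frac{214}{83}}{-728} = \left(\left(5 - 18\right) + \frac{214}{83}\right) \left(- \frac{1}{728}\right) = \left(-13 + \frac{214}{83}\right) \left(- \frac{1}{728}\right) = \left(- \frac{865}{83}\right) \left(- \frac{1}{728}\right) = \frac{865}{60424}$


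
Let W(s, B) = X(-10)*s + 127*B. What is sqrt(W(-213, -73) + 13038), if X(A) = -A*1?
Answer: sqrt(1637) ≈ 40.460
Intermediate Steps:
X(A) = -A
W(s, B) = 10*s + 127*B (W(s, B) = (-1*(-10))*s + 127*B = 10*s + 127*B)
sqrt(W(-213, -73) + 13038) = sqrt((10*(-213) + 127*(-73)) + 13038) = sqrt((-2130 - 9271) + 13038) = sqrt(-11401 + 13038) = sqrt(1637)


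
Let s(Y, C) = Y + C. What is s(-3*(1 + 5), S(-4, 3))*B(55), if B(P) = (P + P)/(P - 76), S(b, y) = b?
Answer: 2420/21 ≈ 115.24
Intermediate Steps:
B(P) = 2*P/(-76 + P) (B(P) = (2*P)/(-76 + P) = 2*P/(-76 + P))
s(Y, C) = C + Y
s(-3*(1 + 5), S(-4, 3))*B(55) = (-4 - 3*(1 + 5))*(2*55/(-76 + 55)) = (-4 - 3*6)*(2*55/(-21)) = (-4 - 18)*(2*55*(-1/21)) = -22*(-110/21) = 2420/21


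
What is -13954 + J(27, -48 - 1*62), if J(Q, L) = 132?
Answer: -13822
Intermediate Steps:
-13954 + J(27, -48 - 1*62) = -13954 + 132 = -13822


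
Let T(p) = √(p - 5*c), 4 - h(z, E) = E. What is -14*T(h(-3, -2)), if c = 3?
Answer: -42*I ≈ -42.0*I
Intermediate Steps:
h(z, E) = 4 - E
T(p) = √(-15 + p) (T(p) = √(p - 5*3) = √(p - 15) = √(-15 + p))
-14*T(h(-3, -2)) = -14*√(-15 + (4 - 1*(-2))) = -14*√(-15 + (4 + 2)) = -14*√(-15 + 6) = -42*I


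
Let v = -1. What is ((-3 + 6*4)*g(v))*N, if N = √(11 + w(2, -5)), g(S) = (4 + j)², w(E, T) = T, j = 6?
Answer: 2100*√6 ≈ 5143.9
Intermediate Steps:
g(S) = 100 (g(S) = (4 + 6)² = 10² = 100)
N = √6 (N = √(11 - 5) = √6 ≈ 2.4495)
((-3 + 6*4)*g(v))*N = ((-3 + 6*4)*100)*√6 = ((-3 + 24)*100)*√6 = (21*100)*√6 = 2100*√6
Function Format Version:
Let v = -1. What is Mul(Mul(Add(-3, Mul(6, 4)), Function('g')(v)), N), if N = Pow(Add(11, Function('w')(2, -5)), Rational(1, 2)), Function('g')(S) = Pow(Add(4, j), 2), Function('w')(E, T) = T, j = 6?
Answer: Mul(2100, Pow(6, Rational(1, 2))) ≈ 5143.9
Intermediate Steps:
Function('g')(S) = 100 (Function('g')(S) = Pow(Add(4, 6), 2) = Pow(10, 2) = 100)
N = Pow(6, Rational(1, 2)) (N = Pow(Add(11, -5), Rational(1, 2)) = Pow(6, Rational(1, 2)) ≈ 2.4495)
Mul(Mul(Add(-3, Mul(6, 4)), Function('g')(v)), N) = Mul(Mul(Add(-3, Mul(6, 4)), 100), Pow(6, Rational(1, 2))) = Mul(Mul(Add(-3, 24), 100), Pow(6, Rational(1, 2))) = Mul(Mul(21, 100), Pow(6, Rational(1, 2))) = Mul(2100, Pow(6, Rational(1, 2)))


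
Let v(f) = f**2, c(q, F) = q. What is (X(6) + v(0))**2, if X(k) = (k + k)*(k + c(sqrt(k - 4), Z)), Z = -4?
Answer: 5472 + 1728*sqrt(2) ≈ 7915.8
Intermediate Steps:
X(k) = 2*k*(k + sqrt(-4 + k)) (X(k) = (k + k)*(k + sqrt(k - 4)) = (2*k)*(k + sqrt(-4 + k)) = 2*k*(k + sqrt(-4 + k)))
(X(6) + v(0))**2 = (2*6*(6 + sqrt(-4 + 6)) + 0**2)**2 = (2*6*(6 + sqrt(2)) + 0)**2 = ((72 + 12*sqrt(2)) + 0)**2 = (72 + 12*sqrt(2))**2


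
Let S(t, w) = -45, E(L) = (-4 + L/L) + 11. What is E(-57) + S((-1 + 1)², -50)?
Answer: -37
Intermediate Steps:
E(L) = 8 (E(L) = (-4 + 1) + 11 = -3 + 11 = 8)
E(-57) + S((-1 + 1)², -50) = 8 - 45 = -37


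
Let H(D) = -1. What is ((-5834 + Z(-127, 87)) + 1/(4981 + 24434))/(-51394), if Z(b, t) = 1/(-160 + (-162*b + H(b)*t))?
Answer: 1744128837614/15364716962385 ≈ 0.11352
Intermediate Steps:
Z(b, t) = 1/(-160 - t - 162*b) (Z(b, t) = 1/(-160 + (-162*b - t)) = 1/(-160 + (-t - 162*b)) = 1/(-160 - t - 162*b))
((-5834 + Z(-127, 87)) + 1/(4981 + 24434))/(-51394) = ((-5834 - 1/(160 + 87 + 162*(-127))) + 1/(4981 + 24434))/(-51394) = ((-5834 - 1/(160 + 87 - 20574)) + 1/29415)*(-1/51394) = ((-5834 - 1/(-20327)) + 1/29415)*(-1/51394) = ((-5834 - 1*(-1/20327)) + 1/29415)*(-1/51394) = ((-5834 + 1/20327) + 1/29415)*(-1/51394) = (-118587717/20327 + 1/29415)*(-1/51394) = -3488257675228/597918705*(-1/51394) = 1744128837614/15364716962385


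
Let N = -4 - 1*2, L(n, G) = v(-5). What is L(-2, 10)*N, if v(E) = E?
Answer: 30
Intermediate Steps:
L(n, G) = -5
N = -6 (N = -4 - 2 = -6)
L(-2, 10)*N = -5*(-6) = 30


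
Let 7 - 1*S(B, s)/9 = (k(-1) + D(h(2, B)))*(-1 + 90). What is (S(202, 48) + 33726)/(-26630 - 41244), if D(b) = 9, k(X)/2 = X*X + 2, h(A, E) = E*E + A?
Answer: -10887/33937 ≈ -0.32080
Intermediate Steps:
h(A, E) = A + E**2 (h(A, E) = E**2 + A = A + E**2)
k(X) = 4 + 2*X**2 (k(X) = 2*(X*X + 2) = 2*(X**2 + 2) = 2*(2 + X**2) = 4 + 2*X**2)
S(B, s) = -11952 (S(B, s) = 63 - 9*((4 + 2*(-1)**2) + 9)*(-1 + 90) = 63 - 9*((4 + 2*1) + 9)*89 = 63 - 9*((4 + 2) + 9)*89 = 63 - 9*(6 + 9)*89 = 63 - 135*89 = 63 - 9*1335 = 63 - 12015 = -11952)
(S(202, 48) + 33726)/(-26630 - 41244) = (-11952 + 33726)/(-26630 - 41244) = 21774/(-67874) = 21774*(-1/67874) = -10887/33937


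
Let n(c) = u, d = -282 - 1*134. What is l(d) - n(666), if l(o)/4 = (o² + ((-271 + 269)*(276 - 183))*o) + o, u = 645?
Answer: 999419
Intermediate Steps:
d = -416 (d = -282 - 134 = -416)
l(o) = -740*o + 4*o² (l(o) = 4*((o² + ((-271 + 269)*(276 - 183))*o) + o) = 4*((o² + (-2*93)*o) + o) = 4*((o² - 186*o) + o) = 4*(o² - 185*o) = -740*o + 4*o²)
n(c) = 645
l(d) - n(666) = 4*(-416)*(-185 - 416) - 1*645 = 4*(-416)*(-601) - 645 = 1000064 - 645 = 999419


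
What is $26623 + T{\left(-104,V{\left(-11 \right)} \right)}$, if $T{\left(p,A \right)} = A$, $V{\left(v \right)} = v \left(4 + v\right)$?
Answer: $26700$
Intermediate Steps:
$26623 + T{\left(-104,V{\left(-11 \right)} \right)} = 26623 - 11 \left(4 - 11\right) = 26623 - -77 = 26623 + 77 = 26700$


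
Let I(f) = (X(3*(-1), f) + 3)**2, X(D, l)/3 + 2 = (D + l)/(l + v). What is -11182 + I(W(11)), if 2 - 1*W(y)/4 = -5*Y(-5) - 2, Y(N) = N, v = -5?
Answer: -88572586/7921 ≈ -11182.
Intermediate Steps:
W(y) = -84 (W(y) = 8 - 4*(-5*(-5) - 2) = 8 - 4*(25 - 2) = 8 - 4*23 = 8 - 92 = -84)
X(D, l) = -6 + 3*(D + l)/(-5 + l) (X(D, l) = -6 + 3*((D + l)/(l - 5)) = -6 + 3*((D + l)/(-5 + l)) = -6 + 3*(D + l)/(-5 + l))
I(f) = (3 + 3*(7 - f)/(-5 + f))**2 (I(f) = (3*(10 + 3*(-1) - f)/(-5 + f) + 3)**2 = (3*(10 - 3 - f)/(-5 + f) + 3)**2 = (3*(7 - f)/(-5 + f) + 3)**2 = (3 + 3*(7 - f)/(-5 + f))**2)
-11182 + I(W(11)) = -11182 + 36/(-5 - 84)**2 = -11182 + 36/(-89)**2 = -11182 + 36*(1/7921) = -11182 + 36/7921 = -88572586/7921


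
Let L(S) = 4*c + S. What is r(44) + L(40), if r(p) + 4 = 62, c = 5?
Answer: 118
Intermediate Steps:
r(p) = 58 (r(p) = -4 + 62 = 58)
L(S) = 20 + S (L(S) = 4*5 + S = 20 + S)
r(44) + L(40) = 58 + (20 + 40) = 58 + 60 = 118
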